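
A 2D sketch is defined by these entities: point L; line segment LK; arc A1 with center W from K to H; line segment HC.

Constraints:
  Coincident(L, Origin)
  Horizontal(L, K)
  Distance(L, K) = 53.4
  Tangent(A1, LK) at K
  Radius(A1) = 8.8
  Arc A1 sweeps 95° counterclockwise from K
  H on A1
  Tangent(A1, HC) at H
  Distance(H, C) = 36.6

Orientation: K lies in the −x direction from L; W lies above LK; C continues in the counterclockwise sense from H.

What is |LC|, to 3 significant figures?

66.4

L is at the origin; LK is horizontal with |LK| = 53.4 and K on the −x side, so K = (-53.4, 0.00). The tangent condition forces WK to be normal to LK, so W = K + (0, 8.8) = (-53.4, 8.80). On A1, K sits at bearing -90° from W; a 95° counterclockwise sweep puts H at bearing 5°, so H = W + 8.8·(cos 5°, sin 5°) = (-44.6, 9.57). A1 meets HC tangentially, so WH is at right angles to HC, so HC runs along (−sin 5°, cos 5°); with |HC| = 36.6, C = (-47.8, 46.0). Then |LC| = |C − L| = 66.4.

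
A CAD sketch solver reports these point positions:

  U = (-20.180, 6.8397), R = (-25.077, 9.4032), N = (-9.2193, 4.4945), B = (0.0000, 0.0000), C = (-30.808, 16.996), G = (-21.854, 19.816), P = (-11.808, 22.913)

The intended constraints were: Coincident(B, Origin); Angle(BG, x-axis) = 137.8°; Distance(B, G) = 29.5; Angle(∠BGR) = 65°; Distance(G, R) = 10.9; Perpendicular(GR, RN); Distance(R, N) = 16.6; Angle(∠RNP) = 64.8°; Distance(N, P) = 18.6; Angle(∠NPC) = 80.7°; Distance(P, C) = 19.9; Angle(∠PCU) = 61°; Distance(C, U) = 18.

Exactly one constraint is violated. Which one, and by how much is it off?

Distance(C, U) = 18 — off by 3.30.

B = (0.00, 0.00) ✓; BG at 137.8° ✓; |BG| = 29.50 ✓; ∠BGR = 65.00° ✓; |GR| = 10.90 ✓; ∠(GR, RN) = 90.00° ✓; |RN| = 16.60 ✓; ∠RNP = 64.80° ✓; |NP| = 18.60 ✓; ∠NPC = 80.70° ✓; |PC| = 19.90 ✓; ∠PCU = 61.00° ✓; |CU| = 14.70 ✗.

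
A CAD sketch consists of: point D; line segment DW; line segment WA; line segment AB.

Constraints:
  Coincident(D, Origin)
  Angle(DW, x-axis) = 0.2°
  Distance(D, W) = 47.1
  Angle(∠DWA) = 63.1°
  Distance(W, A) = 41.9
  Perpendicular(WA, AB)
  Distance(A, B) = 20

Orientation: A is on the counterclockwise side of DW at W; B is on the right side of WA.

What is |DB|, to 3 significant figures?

65.3

D is at the origin; DW runs at 0.2° with length 47.1, so W = 47.1·(cos 0.2°, sin 0.2°) = (47.1, 0.164). ∠DWA = 63.1°, so WA runs at 0.2° + (180° − 63.1°) = 117° from the x-axis; with |WA| = 41.9, A = W + 41.9·(cos 117°, sin 117°) = (28.0, 37.5). WA is perpendicular to AB; with |AB| = 20.0 on the right of WA, B = A + 20.0·(0.890, 0.456) = (45.8, 46.6). Then |DB| = |B − D| = 65.3.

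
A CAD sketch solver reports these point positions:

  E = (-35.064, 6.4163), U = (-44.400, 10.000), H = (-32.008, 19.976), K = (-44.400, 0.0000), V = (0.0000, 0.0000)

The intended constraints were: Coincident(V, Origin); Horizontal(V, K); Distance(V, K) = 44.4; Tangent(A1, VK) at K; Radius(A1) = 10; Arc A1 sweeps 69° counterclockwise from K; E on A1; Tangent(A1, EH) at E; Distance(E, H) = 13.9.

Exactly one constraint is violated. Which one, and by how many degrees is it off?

Tangent(A1, EH) at E — off by 8.30°.

V = (0.00, 0.00) ✓; V.y = 0.00, K.y = 0.00 ✓; |VK| = 44.40 ✓; ∠(UK, KV) = 90.00° ✓; |UK| = 10.00 ✓; bearing(U→E) − bearing(U→K) = 69.00° ✓; |UE| = 10.00 ✓; ∠(UE, EH) = 81.70° ✗; |EH| = 13.90 ✓.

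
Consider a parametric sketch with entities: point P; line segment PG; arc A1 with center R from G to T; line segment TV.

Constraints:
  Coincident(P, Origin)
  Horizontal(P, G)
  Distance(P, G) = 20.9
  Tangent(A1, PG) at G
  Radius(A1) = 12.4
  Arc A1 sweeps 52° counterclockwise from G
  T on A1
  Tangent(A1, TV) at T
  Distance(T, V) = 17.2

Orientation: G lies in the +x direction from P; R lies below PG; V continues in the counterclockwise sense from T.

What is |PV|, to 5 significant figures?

18.328

On A1, G sits at bearing 90° from R; a 52° counterclockwise sweep puts T at bearing 142°, so T = R + 12.4·(cos 142°, sin 142°) = (11.129, -4.7658). Tangency of A1 to TV means the radius RT is perpendicular to TV, so TV runs along (−sin 142°, cos 142°); with |TV| = 17.2, V = (0.53929, -18.320). Then |PV| = |V − P| = 18.328.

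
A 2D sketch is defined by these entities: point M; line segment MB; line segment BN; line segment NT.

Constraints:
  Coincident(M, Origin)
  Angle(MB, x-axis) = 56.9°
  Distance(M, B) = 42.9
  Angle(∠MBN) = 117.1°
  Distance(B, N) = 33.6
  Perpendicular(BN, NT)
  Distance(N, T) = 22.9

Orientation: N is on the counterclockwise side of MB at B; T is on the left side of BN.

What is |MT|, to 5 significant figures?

55.299

M is at the origin; MB runs at 56.9° with length 42.9, so B = 42.9·(cos 56.9°, sin 56.9°) = (23.428, 35.938). ∠MBN = 117.1°, so BN runs at 56.9° + (180° − 117.1°) = 119.80° from the x-axis; with |BN| = 33.6, N = B + 33.6·(cos 119.80°, sin 119.80°) = (6.7294, 65.095). BN ⟂ NT; with |NT| = 22.9 on the left of BN, T = N + 22.9·(-0.86777, -0.49697) = (-13.142, 53.714). Then |MT| = |T − M| = 55.299.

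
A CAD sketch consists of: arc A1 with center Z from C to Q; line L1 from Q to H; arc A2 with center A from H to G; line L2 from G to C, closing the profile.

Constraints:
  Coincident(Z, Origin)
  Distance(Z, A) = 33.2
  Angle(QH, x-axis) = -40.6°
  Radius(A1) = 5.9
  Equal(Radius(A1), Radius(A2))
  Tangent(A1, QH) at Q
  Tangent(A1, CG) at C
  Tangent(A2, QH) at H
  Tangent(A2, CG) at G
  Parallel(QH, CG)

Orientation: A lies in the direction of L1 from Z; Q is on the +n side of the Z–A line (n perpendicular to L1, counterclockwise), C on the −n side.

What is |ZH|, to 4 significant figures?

33.72

The slot axis is L1's direction at -40.6°, so u = (cos -40.6°, sin -40.6°) = (0.7593, -0.6508) and n = (−sin -40.6°, cos -40.6°) = (0.6508, 0.7593). Z is at the origin and A lies 33.2 along u from Z, so A = 33.2·u = (25.21, -21.61). Tangency of A1 to both parallel lines with radius 5.9 puts Q and C at Z ± 5.9·n: Q = (3.840, 4.480), C = (-3.840, -4.480). Equal radii place H and G the same way about A: H = A + 5.9·n = (29.05, -17.13), G = A − 5.9·n = (21.37, -26.09). Then |ZH| = |H − Z| = 33.72.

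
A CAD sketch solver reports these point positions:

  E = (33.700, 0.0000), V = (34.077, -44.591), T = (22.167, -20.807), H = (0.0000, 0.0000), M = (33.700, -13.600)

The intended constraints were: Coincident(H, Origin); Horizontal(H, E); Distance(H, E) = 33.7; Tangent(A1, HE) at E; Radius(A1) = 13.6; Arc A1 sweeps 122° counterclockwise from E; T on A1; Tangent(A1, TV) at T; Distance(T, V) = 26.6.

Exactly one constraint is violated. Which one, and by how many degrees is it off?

Tangent(A1, TV) at T — off by 5.40°.

H = (0.00, 0.00) ✓; H.y = 0.00, E.y = 0.00 ✓; |HE| = 33.70 ✓; ∠(ME, EH) = 90.00° ✓; |ME| = 13.60 ✓; bearing(M→T) − bearing(M→E) = 122.0° ✓; |MT| = 13.60 ✓; ∠(MT, TV) = 95.40° ✗; |TV| = 26.60 ✓.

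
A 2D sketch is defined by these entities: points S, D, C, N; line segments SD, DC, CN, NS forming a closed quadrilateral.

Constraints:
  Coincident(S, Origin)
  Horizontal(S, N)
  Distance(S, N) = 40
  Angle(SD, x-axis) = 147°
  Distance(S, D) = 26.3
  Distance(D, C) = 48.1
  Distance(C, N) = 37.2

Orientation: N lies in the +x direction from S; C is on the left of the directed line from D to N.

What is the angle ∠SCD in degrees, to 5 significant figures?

33.136°

S is at the origin; SN is horizontal with |SN| = 40.0 and N in +x, so N = (40.0, 0). SD runs at 147.0° with |SD| = 26.3, so D = (-22.057, 14.324). C is determined by |DC| = 48.1 and |CN| = 37.2 together: it lies at the intersection of circle(D, 48.1) and circle(N, 37.2). With |DN| = 63.689, the foot of the radical line on DN is 39.144 from D and the perpendicular offset is √(48.1² − 39.144²) = 27.953. Taking the left-of-DN solution: C = (22.371, 32.757).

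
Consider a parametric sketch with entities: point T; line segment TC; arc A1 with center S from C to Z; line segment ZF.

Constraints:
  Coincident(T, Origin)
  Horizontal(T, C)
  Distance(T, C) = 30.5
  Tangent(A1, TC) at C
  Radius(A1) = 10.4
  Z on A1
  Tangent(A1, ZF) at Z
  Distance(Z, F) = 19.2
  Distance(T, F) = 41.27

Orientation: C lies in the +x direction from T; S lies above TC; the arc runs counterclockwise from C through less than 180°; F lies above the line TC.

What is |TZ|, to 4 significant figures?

42.11

Checks: |SZ| = 10.40 ✓; ∠(SZ, ZF) = 90.00° ✓; |ZF| = 19.20 ✓; |TF| = 41.27 ✓.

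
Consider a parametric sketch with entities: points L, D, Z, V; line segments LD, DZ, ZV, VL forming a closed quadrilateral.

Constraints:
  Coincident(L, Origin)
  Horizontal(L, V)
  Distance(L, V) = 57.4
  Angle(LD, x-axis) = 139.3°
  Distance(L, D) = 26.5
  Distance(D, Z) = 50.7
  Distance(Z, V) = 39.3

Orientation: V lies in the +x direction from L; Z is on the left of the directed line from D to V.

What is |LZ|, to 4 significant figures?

40.49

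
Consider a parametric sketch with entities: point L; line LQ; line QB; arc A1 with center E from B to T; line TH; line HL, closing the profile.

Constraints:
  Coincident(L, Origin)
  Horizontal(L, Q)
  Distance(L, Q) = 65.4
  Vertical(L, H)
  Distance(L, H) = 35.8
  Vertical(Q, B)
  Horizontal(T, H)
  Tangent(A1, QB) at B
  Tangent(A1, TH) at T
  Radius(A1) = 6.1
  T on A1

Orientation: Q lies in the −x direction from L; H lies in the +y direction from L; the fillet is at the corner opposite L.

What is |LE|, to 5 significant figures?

66.322

LH is vertical with |LH| = 35.8 and H on the +y side, so H = (0.0000, 35.800). The virtual corner opposite L is at (-65.400, 35.800). Tangency of A1 to QB means the radius EB is perpendicular to QB and tangency of A1 to TH means the radius ET is perpendicular to TH, with radius 6.1, so the center E sits 6.1 in from both sides at E = (-59.300, 29.700). Then |LE| = |E − L| = 66.322.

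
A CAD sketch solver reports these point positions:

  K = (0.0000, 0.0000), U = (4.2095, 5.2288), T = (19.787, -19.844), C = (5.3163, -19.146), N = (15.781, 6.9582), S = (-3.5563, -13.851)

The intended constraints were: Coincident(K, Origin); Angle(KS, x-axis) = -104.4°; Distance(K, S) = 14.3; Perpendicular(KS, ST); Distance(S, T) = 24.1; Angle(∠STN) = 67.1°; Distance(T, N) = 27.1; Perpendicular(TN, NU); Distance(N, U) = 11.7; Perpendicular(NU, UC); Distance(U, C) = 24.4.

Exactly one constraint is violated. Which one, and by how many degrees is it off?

Perpendicular(NU, UC) — off by 5.90°.

K = (0.00, 0.00) ✓; KS at -104.4° ✓; |KS| = 14.30 ✓; ∠(KS, ST) = 90.00° ✓; |ST| = 24.10 ✓; ∠STN = 67.10° ✓; |TN| = 27.10 ✓; ∠(TN, NU) = 90.00° ✓; |NU| = 11.70 ✓; ∠(NU, UC) = 84.10° ✗; |UC| = 24.40 ✓.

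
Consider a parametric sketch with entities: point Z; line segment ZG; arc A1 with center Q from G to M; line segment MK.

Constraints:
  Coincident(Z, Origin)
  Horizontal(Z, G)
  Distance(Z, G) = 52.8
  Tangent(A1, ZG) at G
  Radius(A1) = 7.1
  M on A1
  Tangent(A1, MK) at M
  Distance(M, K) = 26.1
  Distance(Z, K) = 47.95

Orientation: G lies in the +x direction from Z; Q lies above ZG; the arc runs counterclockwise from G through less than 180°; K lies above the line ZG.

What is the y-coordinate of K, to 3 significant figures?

29.6

Checks: |QM| = 7.100 ✓; ∠(QM, MK) = 90.00° ✓; |MK| = 26.10 ✓; |ZK| = 47.95 ✓.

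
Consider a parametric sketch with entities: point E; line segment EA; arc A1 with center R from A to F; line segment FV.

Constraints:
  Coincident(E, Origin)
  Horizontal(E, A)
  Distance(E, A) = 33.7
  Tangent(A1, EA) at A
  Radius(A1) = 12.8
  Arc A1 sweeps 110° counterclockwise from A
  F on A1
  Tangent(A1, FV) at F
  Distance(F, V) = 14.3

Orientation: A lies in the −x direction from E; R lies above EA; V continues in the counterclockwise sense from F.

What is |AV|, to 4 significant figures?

31.44

E is at the origin; E and A share the same y with |EA| = 33.7 and A on the −x side, so A = (-33.70, 0.000). Since A1 is tangent to EA there, RA ⟂ EA, so R = A + (0, 12.8) = (-33.70, 12.80). On A1, A sits at bearing -90° from R; a 110° counterclockwise sweep puts F at bearing 20°, so F = R + 12.8·(cos 20°, sin 20°) = (-21.67, 17.18). Since A1 is tangent to FV there, RF ⟂ FV, so FV runs along (−sin 20°, cos 20°); with |FV| = 14.3, V = (-26.56, 30.62). Then |AV| = |V − A| = 31.44.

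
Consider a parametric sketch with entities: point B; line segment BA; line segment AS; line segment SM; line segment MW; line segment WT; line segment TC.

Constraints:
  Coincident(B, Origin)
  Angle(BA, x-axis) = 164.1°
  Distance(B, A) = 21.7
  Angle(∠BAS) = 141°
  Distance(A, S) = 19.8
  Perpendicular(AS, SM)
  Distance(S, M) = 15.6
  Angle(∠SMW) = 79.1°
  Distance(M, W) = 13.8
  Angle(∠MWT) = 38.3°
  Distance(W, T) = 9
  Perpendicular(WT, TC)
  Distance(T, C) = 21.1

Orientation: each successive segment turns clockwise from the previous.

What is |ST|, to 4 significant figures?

10.45

∠SMW = 79.1° gives MW at -65.80° from the x-axis; with |MW| = 13.8, W = (-13.83, 18.53). ∠MWT = 38.3° gives WT at 152.5° from the x-axis; with |WT| = 9.0, T = (-21.82, 22.68). Then |ST| = |T − S| = 10.45.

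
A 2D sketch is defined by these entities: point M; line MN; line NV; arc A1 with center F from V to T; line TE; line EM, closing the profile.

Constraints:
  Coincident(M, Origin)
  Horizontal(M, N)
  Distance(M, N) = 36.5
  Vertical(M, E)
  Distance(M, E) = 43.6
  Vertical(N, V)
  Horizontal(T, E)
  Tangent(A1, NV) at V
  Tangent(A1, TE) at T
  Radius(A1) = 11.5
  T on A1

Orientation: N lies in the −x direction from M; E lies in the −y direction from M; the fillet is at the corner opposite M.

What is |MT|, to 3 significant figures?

50.3

The virtual corner opposite M is at (-36.5, -43.6). Tangency of A1 to NV means the radius FV is perpendicular to NV and the tangent condition forces FT to be normal to TE, with radius 11.5, so the center F sits 11.5 in from both sides at F = (-25.0, -32.1). That places the tangent points at V = (-36.5, -32.1) on NV and T = (-25.0, -43.6) on TE. Then |MT| = |T − M| = 50.3.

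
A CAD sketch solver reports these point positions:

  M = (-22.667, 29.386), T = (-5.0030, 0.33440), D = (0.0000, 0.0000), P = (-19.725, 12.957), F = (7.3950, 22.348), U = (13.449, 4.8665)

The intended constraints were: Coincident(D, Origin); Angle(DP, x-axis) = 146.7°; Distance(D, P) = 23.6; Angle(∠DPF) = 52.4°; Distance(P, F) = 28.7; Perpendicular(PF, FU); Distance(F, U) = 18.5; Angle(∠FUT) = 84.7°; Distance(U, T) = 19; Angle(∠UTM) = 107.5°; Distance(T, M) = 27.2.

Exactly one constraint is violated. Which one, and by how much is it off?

Distance(T, M) = 27.2 — off by 6.80.

D = (0.00, 0.00) ✓; DP at 146.7° ✓; |DP| = 23.60 ✓; ∠DPF = 52.40° ✓; |PF| = 28.70 ✓; ∠(PF, FU) = 90.00° ✓; |FU| = 18.50 ✓; ∠FUT = 84.70° ✓; |UT| = 19.00 ✓; ∠UTM = 107.5° ✓; |TM| = 34.00 ✗.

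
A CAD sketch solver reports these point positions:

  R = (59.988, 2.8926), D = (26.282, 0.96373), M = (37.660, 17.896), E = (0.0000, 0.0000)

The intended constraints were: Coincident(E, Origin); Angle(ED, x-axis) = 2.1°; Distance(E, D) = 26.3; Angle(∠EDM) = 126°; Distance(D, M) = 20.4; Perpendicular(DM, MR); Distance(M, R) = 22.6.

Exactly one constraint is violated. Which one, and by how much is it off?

Distance(M, R) = 22.6 — off by 4.30.

E = (0.00, 0.00) ✓; ED at 2.100° ✓; |ED| = 26.30 ✓; ∠EDM = 126.0° ✓; |DM| = 20.40 ✓; ∠(DM, MR) = 90.00° ✓; |MR| = 26.90 ✗.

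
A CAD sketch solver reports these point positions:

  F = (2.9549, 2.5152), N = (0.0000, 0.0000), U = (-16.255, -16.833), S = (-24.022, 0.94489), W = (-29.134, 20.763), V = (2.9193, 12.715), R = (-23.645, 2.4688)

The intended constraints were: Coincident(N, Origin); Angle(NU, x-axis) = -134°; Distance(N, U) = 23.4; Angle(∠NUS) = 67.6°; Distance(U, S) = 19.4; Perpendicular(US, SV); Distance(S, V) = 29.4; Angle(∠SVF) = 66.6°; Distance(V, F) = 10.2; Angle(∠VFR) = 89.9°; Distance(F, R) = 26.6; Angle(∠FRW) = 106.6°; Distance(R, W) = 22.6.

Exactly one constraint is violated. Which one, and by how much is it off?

Distance(R, W) = 22.6 — off by 3.50.

N = (0.00, 0.00) ✓; NU at -134.0° ✓; |NU| = 23.40 ✓; ∠NUS = 67.60° ✓; |US| = 19.40 ✓; ∠(US, SV) = 90.00° ✓; |SV| = 29.40 ✓; ∠SVF = 66.60° ✓; |VF| = 10.20 ✓; ∠VFR = 89.90° ✓; |FR| = 26.60 ✓; ∠FRW = 106.6° ✓; |RW| = 19.10 ✗.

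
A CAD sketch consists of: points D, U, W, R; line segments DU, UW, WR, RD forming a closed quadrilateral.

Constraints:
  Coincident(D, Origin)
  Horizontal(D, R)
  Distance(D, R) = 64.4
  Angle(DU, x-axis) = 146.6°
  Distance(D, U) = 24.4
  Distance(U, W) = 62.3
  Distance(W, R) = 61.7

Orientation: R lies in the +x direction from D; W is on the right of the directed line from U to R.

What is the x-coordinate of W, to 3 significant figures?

15.4

Checks: |UW| = 62.30 ✓; |WR| = 61.70 ✓.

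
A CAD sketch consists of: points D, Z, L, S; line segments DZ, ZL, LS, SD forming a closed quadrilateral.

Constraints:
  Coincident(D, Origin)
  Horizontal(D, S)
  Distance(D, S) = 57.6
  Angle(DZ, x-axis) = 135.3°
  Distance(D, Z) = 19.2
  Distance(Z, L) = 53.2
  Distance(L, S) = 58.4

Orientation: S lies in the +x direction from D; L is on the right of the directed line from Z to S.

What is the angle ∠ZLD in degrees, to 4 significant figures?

9.975°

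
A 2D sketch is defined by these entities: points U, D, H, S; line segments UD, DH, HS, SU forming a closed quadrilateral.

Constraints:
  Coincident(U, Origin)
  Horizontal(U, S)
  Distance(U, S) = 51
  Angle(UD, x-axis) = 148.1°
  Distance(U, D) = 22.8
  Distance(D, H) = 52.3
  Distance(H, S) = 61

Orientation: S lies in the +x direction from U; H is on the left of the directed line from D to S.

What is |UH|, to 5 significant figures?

52.834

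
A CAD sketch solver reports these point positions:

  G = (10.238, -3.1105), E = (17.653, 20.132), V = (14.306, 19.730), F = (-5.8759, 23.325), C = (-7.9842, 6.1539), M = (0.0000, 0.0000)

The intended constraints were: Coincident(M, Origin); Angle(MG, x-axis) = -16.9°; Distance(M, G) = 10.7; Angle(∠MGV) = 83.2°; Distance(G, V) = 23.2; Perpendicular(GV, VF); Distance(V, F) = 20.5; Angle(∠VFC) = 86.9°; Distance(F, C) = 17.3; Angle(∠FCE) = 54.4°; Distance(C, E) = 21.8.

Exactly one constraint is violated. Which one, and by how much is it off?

Distance(C, E) = 21.8 — off by 7.40.

M = (0.00, 0.00) ✓; MG at -16.90° ✓; |MG| = 10.70 ✓; ∠MGV = 83.20° ✓; |GV| = 23.20 ✓; ∠(GV, VF) = 90.00° ✓; |VF| = 20.50 ✓; ∠VFC = 86.90° ✓; |FC| = 17.30 ✓; ∠FCE = 54.40° ✓; |CE| = 29.20 ✗.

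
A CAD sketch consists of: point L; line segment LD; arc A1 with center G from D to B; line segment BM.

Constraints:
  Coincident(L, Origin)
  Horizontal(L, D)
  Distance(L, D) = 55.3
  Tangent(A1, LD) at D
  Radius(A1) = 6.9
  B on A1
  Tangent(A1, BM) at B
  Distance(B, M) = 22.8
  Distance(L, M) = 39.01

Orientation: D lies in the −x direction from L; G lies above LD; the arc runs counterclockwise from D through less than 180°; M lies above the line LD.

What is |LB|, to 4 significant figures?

50.41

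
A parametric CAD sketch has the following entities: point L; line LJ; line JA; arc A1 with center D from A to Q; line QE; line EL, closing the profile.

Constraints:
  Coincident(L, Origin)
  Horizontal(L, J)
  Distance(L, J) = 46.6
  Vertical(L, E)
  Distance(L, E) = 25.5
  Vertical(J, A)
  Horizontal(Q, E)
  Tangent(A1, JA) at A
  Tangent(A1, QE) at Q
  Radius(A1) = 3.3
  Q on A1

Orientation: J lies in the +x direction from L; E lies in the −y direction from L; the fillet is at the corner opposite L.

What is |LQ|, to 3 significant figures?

50.3

The virtual corner opposite L is at (46.6, -25.5). Tangency of A1 to JA means the radius DA is perpendicular to JA and A1 meets QE tangentially, so DQ is at right angles to QE, with radius 3.3, so the center D sits 3.3 in from both sides at D = (43.3, -22.2). That places the tangent points at A = (46.6, -22.2) on JA and Q = (43.3, -25.5) on QE. Then |LQ| = |Q − L| = 50.3.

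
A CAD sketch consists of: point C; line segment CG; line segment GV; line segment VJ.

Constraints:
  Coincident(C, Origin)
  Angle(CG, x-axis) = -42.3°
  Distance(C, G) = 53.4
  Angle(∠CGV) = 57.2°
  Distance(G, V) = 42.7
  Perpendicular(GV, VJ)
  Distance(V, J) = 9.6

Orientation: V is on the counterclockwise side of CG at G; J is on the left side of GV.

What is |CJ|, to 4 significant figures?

37.88

C is at the origin; CG runs at -42.3° with length 53.4, so G = 53.4·(cos -42.3°, sin -42.3°) = (39.50, -35.94). ∠CGV = 57.2°, so GV runs at -42.3° + (180° − 57.2°) = 80.50° from the x-axis; with |GV| = 42.7, V = G + 42.7·(cos 80.50°, sin 80.50°) = (46.54, 6.176). The perpendicularity gives VJ at right angles to GV; with |VJ| = 9.6 on the left of GV, J = V + 9.6·(-0.9863, 0.1650) = (37.08, 7.760). Then |CJ| = |J − C| = 37.88.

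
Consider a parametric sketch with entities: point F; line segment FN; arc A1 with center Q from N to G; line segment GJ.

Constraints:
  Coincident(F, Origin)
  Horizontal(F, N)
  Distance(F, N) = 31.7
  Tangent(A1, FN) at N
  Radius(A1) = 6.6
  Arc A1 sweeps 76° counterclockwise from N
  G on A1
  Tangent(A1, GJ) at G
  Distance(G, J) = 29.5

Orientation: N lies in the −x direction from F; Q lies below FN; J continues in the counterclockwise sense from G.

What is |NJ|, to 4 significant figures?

36.25

F is at the origin; FN is horizontal with |FN| = 31.7 and N on the −x side, so N = (-31.70, 0.000). The tangent condition forces QN to be normal to FN, so Q = N + (0, -6.6) = (-31.70, -6.600). On A1, N sits at bearing 90° from Q; a 76° counterclockwise sweep puts G at bearing 166°, so G = Q + 6.6·(cos 166°, sin 166°) = (-38.10, -5.003). Tangency of A1 to GJ means the radius QG is perpendicular to GJ, so GJ runs along (−sin 166°, cos 166°); with |GJ| = 29.5, J = (-45.24, -33.63). Then |NJ| = |J − N| = 36.25.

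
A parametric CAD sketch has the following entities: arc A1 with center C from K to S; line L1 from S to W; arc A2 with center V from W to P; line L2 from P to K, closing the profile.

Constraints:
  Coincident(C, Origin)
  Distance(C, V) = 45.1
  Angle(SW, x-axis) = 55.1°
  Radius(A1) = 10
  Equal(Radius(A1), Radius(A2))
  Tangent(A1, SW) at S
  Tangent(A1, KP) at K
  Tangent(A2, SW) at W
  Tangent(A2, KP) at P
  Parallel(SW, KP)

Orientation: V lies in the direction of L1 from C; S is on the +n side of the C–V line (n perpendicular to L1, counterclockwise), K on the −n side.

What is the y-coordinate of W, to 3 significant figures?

42.7

The slot axis is L1's direction at 55.1°, so u = (cos 55.1°, sin 55.1°) = (0.572, 0.820) and n = (−sin 55.1°, cos 55.1°) = (-0.820, 0.572). C is at the origin and V lies 45.1 along u from C, so V = 45.1·u = (25.8, 37.0). Tangency of A1 to both parallel lines with radius 10.0 puts S and K at C ± 10.0·n: S = (-8.20, 5.72), K = (8.20, -5.72). Equal radii place W and P the same way about V: W = V + 10.0·n = (17.6, 42.7), P = V − 10.0·n = (34.0, 31.3). So W.y = 42.7.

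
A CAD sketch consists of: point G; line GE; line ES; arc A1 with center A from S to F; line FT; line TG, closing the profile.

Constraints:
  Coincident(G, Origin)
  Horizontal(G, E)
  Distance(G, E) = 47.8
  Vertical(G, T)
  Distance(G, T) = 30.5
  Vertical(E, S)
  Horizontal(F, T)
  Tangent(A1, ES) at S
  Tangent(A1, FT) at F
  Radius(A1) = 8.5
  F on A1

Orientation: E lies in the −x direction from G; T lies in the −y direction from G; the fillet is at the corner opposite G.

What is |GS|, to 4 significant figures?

52.62

G is at the origin; GE is horizontal with |GE| = 47.8 and E on the −x side, so E = (-47.80, 0.000). GT is vertical with |GT| = 30.5 and T on the −y side, so T = (0.000, -30.50). The virtual corner opposite G is at (-47.80, -30.50). The tangent condition forces AS to be normal to ES and tangency of A1 to FT means the radius AF is perpendicular to FT, with radius 8.5, so the center A sits 8.5 in from both sides at A = (-39.30, -22.00). That places the tangent points at S = (-47.80, -22.00) on ES and F = (-39.30, -30.50) on FT. Then |GS| = |S − G| = 52.62.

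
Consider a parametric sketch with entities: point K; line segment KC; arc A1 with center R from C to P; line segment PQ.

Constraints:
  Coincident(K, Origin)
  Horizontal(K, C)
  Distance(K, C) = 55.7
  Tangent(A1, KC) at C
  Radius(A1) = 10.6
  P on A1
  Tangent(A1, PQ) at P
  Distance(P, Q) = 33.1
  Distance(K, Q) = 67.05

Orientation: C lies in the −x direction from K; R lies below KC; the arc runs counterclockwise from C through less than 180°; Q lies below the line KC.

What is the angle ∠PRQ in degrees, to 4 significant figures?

72.24°

K is at the origin; K and C share the same y with |KC| = 55.7 and C on the −x side, so C = (-55.70, 0.000). The tangent condition forces RC to be normal to KC, so R = C + (0, -10.6) = (-55.70, -10.60). Since RP ⟂ PQ (tangency), |RQ| = √(10.6² + 33.1²) = 34.76 regardless of where P sits on A1. So Q lies on both circle(K, 67.05) and circle(R, 34.76); the below-KC intersection is Q = (-49.83, -44.86). P is the foot of the tangent from Q: P = (-65.10, -15.49).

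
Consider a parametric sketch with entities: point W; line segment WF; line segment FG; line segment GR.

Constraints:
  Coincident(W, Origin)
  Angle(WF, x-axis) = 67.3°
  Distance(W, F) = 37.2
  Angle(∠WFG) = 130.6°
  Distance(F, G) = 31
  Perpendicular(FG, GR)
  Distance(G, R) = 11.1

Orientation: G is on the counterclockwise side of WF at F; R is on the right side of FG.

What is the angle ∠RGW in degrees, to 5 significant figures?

117.09°

∠WFG = 130.6°, so FG runs at 67.3° + (180° − 130.6°) = 116.70° from the x-axis; with |FG| = 31.0, G = F + 31.0·(cos 116.70°, sin 116.70°) = (0.42682, 62.013). FG ⟂ GR; with |GR| = 11.1 on the right of FG, R = G + 11.1·(0.89337, 0.44932) = (10.343, 67.000). Then cos ∠RGW = GR·GW / (|GR||GW|), giving 117.09°.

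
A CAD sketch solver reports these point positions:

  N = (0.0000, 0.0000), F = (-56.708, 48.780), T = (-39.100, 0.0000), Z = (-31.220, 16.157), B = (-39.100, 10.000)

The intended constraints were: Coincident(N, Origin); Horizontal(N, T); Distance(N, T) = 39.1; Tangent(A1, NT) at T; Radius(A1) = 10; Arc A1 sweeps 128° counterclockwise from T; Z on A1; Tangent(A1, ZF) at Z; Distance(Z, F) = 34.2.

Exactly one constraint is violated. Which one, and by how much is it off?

Distance(Z, F) = 34.2 — off by 7.20.

N = (0.00, 0.00) ✓; N.y = 0.00, T.y = 0.00 ✓; |NT| = 39.10 ✓; ∠(BT, TN) = 90.00° ✓; |BT| = 10.00 ✓; bearing(B→Z) − bearing(B→T) = 128.0° ✓; |BZ| = 10.00 ✓; ∠(BZ, ZF) = 90.00° ✓; |ZF| = 41.40 ✗.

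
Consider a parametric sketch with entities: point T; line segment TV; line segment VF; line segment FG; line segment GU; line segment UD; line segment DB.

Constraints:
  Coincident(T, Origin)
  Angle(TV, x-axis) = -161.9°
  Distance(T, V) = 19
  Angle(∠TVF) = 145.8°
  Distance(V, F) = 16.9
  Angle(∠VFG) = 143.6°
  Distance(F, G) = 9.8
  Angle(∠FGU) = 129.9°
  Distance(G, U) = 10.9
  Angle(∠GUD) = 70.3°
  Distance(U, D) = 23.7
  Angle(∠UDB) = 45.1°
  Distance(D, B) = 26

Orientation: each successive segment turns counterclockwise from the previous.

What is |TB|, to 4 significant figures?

43.22

T is at the origin; TV runs at -161.9° with length 19.0, so V = (-18.06, -5.903). ∠TVF = 145.8° gives VF at -127.7° from the x-axis; with |VF| = 16.9, F = (-28.39, -19.27). ∠VFG = 143.6° gives FG at -91.30° from the x-axis; with |FG| = 9.8, G = (-28.62, -29.07). ∠FGU = 129.9° gives GU at -41.20° from the x-axis; with |GU| = 10.9, U = (-20.42, -36.25). ∠GUD = 70.3° gives UD at 68.50° from the x-axis; with |UD| = 23.7, D = (-11.73, -14.20). ∠UDB = 45.1° gives DB at -156.6° from the x-axis; with |DB| = 26.0, B = (-35.59, -24.53). Then |TB| = |B − T| = 43.22.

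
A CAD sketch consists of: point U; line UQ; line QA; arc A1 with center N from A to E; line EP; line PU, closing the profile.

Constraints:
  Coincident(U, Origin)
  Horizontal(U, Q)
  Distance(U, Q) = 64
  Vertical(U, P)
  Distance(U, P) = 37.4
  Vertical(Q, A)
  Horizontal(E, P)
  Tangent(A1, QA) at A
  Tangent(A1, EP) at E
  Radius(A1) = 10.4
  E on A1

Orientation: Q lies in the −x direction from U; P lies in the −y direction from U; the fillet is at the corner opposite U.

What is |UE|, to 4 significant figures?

65.36

U is at the origin; U and Q share the same y with |UQ| = 64.0 and Q on the −x side, so Q = (-64.00, 0.000). U and P share the same x with |UP| = 37.4 and P on the −y side, so P = (0.000, -37.40). The virtual corner opposite U is at (-64.00, -37.40). A1 meets QA tangentially, so NA is at right angles to QA and since A1 is tangent to EP there, NE ⟂ EP, with radius 10.4, so the center N sits 10.4 in from both sides at N = (-53.60, -27.00). That places the tangent points at A = (-64.00, -27.00) on QA and E = (-53.60, -37.40) on EP. Then |UE| = |E − U| = 65.36.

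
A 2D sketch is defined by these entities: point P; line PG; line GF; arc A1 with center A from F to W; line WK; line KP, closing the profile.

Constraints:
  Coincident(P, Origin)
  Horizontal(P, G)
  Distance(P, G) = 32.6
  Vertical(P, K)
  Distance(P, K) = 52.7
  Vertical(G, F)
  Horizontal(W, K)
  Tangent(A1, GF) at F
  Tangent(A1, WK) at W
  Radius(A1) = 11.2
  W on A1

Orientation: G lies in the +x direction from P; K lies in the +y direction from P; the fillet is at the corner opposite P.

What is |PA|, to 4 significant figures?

46.69

P and K share the same x with |PK| = 52.7 and K on the +y side, so K = (0.000, 52.70). The virtual corner opposite P is at (32.60, 52.70). A1 meets GF tangentially, so AF is at right angles to GF and the tangent condition forces AW to be normal to WK, with radius 11.2, so the center A sits 11.2 in from both sides at A = (21.40, 41.50). Then |PA| = |A − P| = 46.69.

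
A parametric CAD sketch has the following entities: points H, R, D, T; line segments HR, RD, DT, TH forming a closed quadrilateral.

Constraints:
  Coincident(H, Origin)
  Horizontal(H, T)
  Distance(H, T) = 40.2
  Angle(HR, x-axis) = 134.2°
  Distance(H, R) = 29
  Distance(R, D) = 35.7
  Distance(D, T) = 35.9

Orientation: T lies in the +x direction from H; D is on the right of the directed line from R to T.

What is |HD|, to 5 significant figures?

6.7002

H is at the origin; HT is horizontal with |HT| = 40.2 and T in +x, so T = (40.2, 0). HR runs at 134.2° with |HR| = 29.0, so R = (-20.218, 20.790). D is determined by |RD| = 35.7 and |DT| = 35.9 together: it lies at the intersection of circle(R, 35.7) and circle(T, 35.9). With |RT| = 63.895, the foot of the radical line on RT is 31.835 from R and the perpendicular offset is √(35.7² − 31.835²) = 16.155. Taking the right-of-RT solution: D = (4.6284, -4.8447).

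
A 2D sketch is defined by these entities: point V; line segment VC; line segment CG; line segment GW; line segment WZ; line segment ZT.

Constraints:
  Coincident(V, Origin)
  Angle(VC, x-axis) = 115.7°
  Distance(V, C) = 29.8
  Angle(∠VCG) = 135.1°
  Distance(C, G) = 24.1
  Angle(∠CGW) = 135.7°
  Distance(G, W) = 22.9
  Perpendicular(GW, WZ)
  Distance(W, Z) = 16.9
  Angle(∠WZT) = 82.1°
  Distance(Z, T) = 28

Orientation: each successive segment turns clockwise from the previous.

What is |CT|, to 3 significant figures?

13.0

GW is perpendicular to WZ, so WZ runs at -63.5°; with |WZ| = 16.9, Z = (23.0, 44.7). ∠WZT = 82.1° gives ZT at -161° from the x-axis; with |ZT| = 28.0, T = (-3.50, 35.8). Then |CT| = |T − C| = 13.0.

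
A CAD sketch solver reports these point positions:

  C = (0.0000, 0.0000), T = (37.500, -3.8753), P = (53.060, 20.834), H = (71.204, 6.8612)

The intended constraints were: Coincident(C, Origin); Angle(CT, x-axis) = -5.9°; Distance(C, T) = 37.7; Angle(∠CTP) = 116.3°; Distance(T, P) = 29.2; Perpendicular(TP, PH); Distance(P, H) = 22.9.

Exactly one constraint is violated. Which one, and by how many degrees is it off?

Perpendicular(TP, PH) — off by 5.40°.

C = (0.00, 0.00) ✓; CT at -5.900° ✓; |CT| = 37.70 ✓; ∠CTP = 116.3° ✓; |TP| = 29.20 ✓; ∠(TP, PH) = 95.40° ✗; |PH| = 22.90 ✓.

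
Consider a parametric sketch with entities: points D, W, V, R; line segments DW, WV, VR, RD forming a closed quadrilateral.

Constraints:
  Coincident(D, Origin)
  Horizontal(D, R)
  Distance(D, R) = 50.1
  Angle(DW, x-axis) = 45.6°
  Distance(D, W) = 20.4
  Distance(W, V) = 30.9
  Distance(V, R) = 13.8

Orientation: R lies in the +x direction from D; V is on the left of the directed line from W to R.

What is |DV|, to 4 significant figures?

46.93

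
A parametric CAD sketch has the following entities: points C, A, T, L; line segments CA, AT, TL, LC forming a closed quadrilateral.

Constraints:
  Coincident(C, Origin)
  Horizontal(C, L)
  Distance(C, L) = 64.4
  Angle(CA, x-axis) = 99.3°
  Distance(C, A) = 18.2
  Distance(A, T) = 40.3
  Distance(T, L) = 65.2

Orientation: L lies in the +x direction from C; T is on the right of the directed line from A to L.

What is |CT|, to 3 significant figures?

22.1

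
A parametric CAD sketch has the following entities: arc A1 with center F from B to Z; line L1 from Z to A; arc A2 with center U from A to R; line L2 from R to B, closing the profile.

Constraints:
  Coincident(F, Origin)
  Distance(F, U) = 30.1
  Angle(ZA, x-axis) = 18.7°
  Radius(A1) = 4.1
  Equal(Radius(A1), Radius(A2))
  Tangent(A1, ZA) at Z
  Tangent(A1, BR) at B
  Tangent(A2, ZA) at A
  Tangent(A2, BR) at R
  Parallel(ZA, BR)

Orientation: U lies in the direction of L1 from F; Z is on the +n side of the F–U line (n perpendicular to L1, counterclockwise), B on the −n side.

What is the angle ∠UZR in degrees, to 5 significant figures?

7.4823°

The slot axis is L1's direction at 18.7°, so u = (cos 18.7°, sin 18.7°) = (0.94721, 0.32061) and n = (−sin 18.7°, cos 18.7°) = (-0.32061, 0.94721). F is at the origin and U lies 30.1 along u from F, so U = 30.1·u = (28.511, 9.6505). Tangency of A1 to both parallel lines with radius 4.1 puts Z and B at F ± 4.1·n: Z = (-1.3145, 3.8836), B = (1.3145, -3.8836). Equal radii place A and R the same way about U: A = U + 4.1·n = (27.197, 13.534), R = U − 4.1·n = (29.826, 5.7669). Then cos ∠UZR = ZU·ZR / (|ZU||ZR|), giving 7.4823°.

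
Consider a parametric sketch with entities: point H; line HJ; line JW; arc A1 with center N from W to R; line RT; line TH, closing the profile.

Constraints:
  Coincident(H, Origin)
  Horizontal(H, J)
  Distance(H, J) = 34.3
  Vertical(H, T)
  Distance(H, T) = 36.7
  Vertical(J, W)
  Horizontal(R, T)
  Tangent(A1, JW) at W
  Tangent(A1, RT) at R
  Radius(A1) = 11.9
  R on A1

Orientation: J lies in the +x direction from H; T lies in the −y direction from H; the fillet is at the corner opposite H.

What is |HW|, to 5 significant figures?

42.326

The virtual corner opposite H is at (34.300, -36.700). Since A1 is tangent to JW there, NW ⟂ JW and A1 meets RT tangentially, so NR is at right angles to RT, with radius 11.9, so the center N sits 11.9 in from both sides at N = (22.400, -24.800). That places the tangent points at W = (34.300, -24.800) on JW and R = (22.400, -36.700) on RT. Then |HW| = |W − H| = 42.326.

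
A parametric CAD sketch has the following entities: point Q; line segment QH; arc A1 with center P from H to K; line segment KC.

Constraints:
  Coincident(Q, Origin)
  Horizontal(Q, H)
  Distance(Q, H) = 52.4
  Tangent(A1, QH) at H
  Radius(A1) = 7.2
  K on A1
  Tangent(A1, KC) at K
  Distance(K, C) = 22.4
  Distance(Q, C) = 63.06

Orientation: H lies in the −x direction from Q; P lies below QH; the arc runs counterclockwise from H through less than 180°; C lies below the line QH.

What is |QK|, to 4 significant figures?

60.08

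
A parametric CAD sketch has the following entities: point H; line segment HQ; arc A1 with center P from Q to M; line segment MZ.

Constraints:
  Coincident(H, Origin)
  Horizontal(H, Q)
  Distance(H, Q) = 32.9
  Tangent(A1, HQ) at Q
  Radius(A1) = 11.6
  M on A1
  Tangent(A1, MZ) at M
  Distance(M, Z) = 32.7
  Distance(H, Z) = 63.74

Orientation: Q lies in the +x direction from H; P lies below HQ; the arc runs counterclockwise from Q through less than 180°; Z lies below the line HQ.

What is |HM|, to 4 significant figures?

31.22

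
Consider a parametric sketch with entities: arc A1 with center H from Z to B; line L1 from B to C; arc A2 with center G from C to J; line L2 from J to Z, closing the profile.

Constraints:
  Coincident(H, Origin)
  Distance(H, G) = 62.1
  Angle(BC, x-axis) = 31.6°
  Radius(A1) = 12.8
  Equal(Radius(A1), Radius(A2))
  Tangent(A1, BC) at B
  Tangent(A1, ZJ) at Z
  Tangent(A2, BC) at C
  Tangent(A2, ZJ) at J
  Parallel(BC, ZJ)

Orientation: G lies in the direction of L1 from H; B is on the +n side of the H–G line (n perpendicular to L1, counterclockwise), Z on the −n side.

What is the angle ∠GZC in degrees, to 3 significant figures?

10.8°

The slot axis is L1's direction at 31.6°, so u = (cos 31.6°, sin 31.6°) = (0.852, 0.524) and n = (−sin 31.6°, cos 31.6°) = (-0.524, 0.852). H is at the origin and G lies 62.1 along u from H, so G = 62.1·u = (52.9, 32.5). Tangency of A1 to both parallel lines with radius 12.8 puts B and Z at H ± 12.8·n: B = (-6.71, 10.9), Z = (6.71, -10.9). Equal radii place C and J the same way about G: C = G + 12.8·n = (46.2, 43.4), J = G − 12.8·n = (59.6, 21.6). Then cos ∠GZC = ZG·ZC / (|ZG||ZC|), giving 10.8°.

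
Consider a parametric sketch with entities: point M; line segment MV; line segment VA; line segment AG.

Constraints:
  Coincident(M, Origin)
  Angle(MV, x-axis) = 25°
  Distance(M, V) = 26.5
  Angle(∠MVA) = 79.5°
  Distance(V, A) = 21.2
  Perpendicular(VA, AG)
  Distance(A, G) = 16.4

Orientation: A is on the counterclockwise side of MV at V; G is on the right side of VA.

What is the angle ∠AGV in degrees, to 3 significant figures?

52.3°

∠MVA = 79.5°, so VA runs at 25.0° + (180° − 79.5°) = 126° from the x-axis; with |VA| = 21.2, A = V + 21.2·(cos 126°, sin 126°) = (11.7, 28.5). VA is perpendicular to AG; with |AG| = 16.4 on the right of VA, G = A + 16.4·(0.814, 0.581) = (25.1, 38.0). Then cos ∠AGV = GA·GV / (|GA||GV|), giving 52.3°.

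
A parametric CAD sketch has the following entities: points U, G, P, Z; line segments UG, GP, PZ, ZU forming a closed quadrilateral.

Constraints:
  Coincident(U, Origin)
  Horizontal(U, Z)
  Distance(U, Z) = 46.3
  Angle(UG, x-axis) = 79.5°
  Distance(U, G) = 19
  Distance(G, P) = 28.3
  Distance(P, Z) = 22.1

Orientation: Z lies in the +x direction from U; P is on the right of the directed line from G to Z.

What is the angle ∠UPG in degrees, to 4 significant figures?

41.52°

Checks: |GP| = 28.30 ✓; |PZ| = 22.10 ✓.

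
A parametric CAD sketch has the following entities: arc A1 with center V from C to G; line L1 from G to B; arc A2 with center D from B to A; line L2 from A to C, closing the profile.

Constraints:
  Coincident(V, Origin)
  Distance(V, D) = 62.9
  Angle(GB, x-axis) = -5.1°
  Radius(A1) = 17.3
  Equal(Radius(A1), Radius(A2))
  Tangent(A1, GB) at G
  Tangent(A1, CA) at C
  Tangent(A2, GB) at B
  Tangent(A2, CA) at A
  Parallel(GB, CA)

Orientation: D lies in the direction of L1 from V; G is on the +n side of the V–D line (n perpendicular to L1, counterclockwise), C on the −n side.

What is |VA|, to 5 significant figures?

65.236

The slot axis is L1's direction at -5.1°, so u = (cos -5.1°, sin -5.1°) = (0.99604, -0.088894) and n = (−sin -5.1°, cos -5.1°) = (0.088894, 0.99604). V is at the origin and D lies 62.9 along u from V, so D = 62.9·u = (62.651, -5.5915). Tangency of A1 to both parallel lines with radius 17.3 puts G and C at V ± 17.3·n: G = (1.5379, 17.232), C = (-1.5379, -17.232). Equal radii place B and A the same way about D: B = D + 17.3·n = (64.189, 11.640), A = D − 17.3·n = (61.113, -22.823). Then |VA| = |A − V| = 65.236.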